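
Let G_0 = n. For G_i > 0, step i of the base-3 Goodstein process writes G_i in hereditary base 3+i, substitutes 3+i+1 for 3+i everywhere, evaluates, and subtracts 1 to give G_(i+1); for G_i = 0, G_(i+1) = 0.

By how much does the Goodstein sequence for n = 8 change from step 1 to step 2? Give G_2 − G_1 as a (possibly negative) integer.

G_0=8  [base 3] 2·3 + 2  →[3↦4]→  2·4 + 2 = 10  −1 ⇒ G_1=9
G_1=9  [base 4] 2·4 + 1  →[4↦5]→  2·5 + 1 = 11  −1 ⇒ G_2=10

1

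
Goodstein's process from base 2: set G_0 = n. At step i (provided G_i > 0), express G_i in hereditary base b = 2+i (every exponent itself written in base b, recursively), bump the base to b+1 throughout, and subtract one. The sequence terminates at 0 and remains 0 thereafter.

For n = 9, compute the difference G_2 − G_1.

942

G_0 = 9. HB_2(9) = 2^(2 + 1) + 1. Bump = 82. G_1 = 81.
G_1 = 81. HB_3(81) = 3^(3 + 1). Bump = 1024. G_2 = 1023.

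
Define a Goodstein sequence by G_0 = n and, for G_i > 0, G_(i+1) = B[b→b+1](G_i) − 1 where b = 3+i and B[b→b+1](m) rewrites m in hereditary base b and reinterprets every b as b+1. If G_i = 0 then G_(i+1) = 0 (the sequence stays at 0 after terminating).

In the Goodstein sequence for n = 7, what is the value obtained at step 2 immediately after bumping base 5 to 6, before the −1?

10

step 0: 7 = 2·3 + 1; sub 4 for 3: 2·4 + 1; = 9; G_1 = 9−1 = 8
step 1: 8 = 2·4; sub 5 for 4: 2·5; = 10; G_2 = 10−1 = 9
step 2: 9 = 5 + 4; sub 6 for 5: 6 + 4; = 10; G_3 = 10−1 = 9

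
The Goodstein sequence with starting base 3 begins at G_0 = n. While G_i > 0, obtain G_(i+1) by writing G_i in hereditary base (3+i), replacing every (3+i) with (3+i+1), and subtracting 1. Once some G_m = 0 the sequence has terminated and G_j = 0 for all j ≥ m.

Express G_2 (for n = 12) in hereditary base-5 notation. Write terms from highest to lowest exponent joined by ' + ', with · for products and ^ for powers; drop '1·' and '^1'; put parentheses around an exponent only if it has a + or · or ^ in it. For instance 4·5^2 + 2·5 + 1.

5^2 + 2

base 3: 12 = 3^2 + 3; at 4: 4^2 + 4 = 20; next = 19
base 4: 19 = 4^2 + 3; at 5: 5^2 + 3 = 28; next = 27
base 5: 27 = 5^2 + 2; at 6: 6^2 + 2 = 38; next = 37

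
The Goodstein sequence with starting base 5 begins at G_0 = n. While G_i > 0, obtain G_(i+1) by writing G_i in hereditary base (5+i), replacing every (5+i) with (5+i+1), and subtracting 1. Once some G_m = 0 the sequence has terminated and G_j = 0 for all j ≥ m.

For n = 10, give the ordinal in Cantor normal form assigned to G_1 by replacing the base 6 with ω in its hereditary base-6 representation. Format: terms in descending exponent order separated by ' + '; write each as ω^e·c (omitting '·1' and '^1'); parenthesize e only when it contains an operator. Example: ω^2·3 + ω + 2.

ω + 5

(0) 10|_5 = 2·5 ↦ 2·6|_6 = 12 ⇒ 11
(1) 11|_6 = 6 + 5 ↦ 7 + 5|_7 = 12 ⇒ 11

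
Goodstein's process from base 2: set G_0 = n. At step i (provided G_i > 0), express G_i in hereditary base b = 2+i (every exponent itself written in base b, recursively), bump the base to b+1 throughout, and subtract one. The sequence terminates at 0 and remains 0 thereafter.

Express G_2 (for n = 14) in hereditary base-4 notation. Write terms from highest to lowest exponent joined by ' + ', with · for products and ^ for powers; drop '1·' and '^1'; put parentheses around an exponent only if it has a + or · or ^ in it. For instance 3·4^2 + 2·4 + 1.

4^(4 + 1) + 4^4 + 1

G_0=14  [base 2] 2^(2 + 1) + 2^2 + 2  →[2↦3]→  3^(3 + 1) + 3^3 + 3 = 111  −1 ⇒ G_1=110
G_1=110  [base 3] 3^(3 + 1) + 3^3 + 2  →[3↦4]→  4^(4 + 1) + 4^4 + 2 = 1282  −1 ⇒ G_2=1281
G_2=1281  [base 4] 4^(4 + 1) + 4^4 + 1  →[4↦5]→  5^(5 + 1) + 5^5 + 1 = 18751  −1 ⇒ G_3=18750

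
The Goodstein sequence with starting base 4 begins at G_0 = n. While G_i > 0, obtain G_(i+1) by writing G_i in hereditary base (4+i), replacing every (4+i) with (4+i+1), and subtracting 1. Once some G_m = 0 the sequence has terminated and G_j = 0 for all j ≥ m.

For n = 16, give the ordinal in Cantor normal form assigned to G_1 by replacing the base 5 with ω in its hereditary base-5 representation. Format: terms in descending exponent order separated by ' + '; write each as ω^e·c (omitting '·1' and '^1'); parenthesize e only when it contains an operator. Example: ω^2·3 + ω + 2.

[0] 16 ≡ 4^2 (base 4). Lift 5: 25. −1: 24.
[1] 24 ≡ 4·5 + 4 (base 5). Lift 6: 28. −1: 27.

ω·4 + 4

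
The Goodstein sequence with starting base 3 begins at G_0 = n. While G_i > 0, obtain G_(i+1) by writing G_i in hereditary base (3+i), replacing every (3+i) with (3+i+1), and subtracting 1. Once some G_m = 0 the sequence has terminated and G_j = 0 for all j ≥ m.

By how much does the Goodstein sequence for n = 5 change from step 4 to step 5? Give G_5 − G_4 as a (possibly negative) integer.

[0] 5 ≡ 3 + 2 (base 3). Lift 4: 6. −1: 5.
[1] 5 ≡ 4 + 1 (base 4). Lift 5: 6. −1: 5.
[2] 5 ≡ 5 (base 5). Lift 6: 6. −1: 5.
[3] 5 ≡ 5 (base 6). Lift 7: 5. −1: 4.
[4] 4 ≡ 4 (base 7). Lift 8: 4. −1: 3.

-1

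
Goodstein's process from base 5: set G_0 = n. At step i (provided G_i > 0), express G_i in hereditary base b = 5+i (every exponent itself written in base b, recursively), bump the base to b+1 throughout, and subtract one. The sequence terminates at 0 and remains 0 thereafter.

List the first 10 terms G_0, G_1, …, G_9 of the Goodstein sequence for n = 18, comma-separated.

(0) 18|_5 = 3·5 + 3 ↦ 3·6 + 3|_6 = 21 ⇒ 20
(1) 20|_6 = 3·6 + 2 ↦ 3·7 + 2|_7 = 23 ⇒ 22
(2) 22|_7 = 3·7 + 1 ↦ 3·8 + 1|_8 = 25 ⇒ 24
(3) 24|_8 = 3·8 ↦ 3·9|_9 = 27 ⇒ 26
(4) 26|_9 = 2·9 + 8 ↦ 2·10 + 8|_10 = 28 ⇒ 27
(5) 27|_10 = 2·10 + 7 ↦ 2·11 + 7|_11 = 29 ⇒ 28
(6) 28|_11 = 2·11 + 6 ↦ 2·12 + 6|_12 = 30 ⇒ 29
(7) 29|_12 = 2·12 + 5 ↦ 2·13 + 5|_13 = 31 ⇒ 30
(8) 30|_13 = 2·13 + 4 ↦ 2·14 + 4|_14 = 32 ⇒ 31

18, 20, 22, 24, 26, 27, 28, 29, 30, 31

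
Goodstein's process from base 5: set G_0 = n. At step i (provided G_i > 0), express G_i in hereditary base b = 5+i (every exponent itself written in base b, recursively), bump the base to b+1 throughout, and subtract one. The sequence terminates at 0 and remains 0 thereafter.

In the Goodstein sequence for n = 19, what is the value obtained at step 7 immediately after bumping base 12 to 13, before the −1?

base 5: 19 = 3·5 + 4; at 6: 3·6 + 4 = 22; next = 21
base 6: 21 = 3·6 + 3; at 7: 3·7 + 3 = 24; next = 23
base 7: 23 = 3·7 + 2; at 8: 3·8 + 2 = 26; next = 25
base 8: 25 = 3·8 + 1; at 9: 3·9 + 1 = 28; next = 27
base 9: 27 = 3·9; at 10: 3·10 = 30; next = 29
base 10: 29 = 2·10 + 9; at 11: 2·11 + 9 = 31; next = 30
base 11: 30 = 2·11 + 8; at 12: 2·12 + 8 = 32; next = 31

33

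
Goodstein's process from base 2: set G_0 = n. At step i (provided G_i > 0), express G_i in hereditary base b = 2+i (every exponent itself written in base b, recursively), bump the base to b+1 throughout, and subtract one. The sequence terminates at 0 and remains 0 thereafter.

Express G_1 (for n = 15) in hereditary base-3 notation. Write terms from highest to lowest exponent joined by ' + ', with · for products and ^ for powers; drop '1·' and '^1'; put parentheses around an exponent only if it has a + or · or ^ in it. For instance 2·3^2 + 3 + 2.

G_0=15  [base 2] 2^(2 + 1) + 2^2 + 2 + 1  →[2↦3]→  3^(3 + 1) + 3^3 + 3 + 1 = 112  −1 ⇒ G_1=111
G_1=111  [base 3] 3^(3 + 1) + 3^3 + 3  →[3↦4]→  4^(4 + 1) + 4^4 + 4 = 1284  −1 ⇒ G_2=1283

3^(3 + 1) + 3^3 + 3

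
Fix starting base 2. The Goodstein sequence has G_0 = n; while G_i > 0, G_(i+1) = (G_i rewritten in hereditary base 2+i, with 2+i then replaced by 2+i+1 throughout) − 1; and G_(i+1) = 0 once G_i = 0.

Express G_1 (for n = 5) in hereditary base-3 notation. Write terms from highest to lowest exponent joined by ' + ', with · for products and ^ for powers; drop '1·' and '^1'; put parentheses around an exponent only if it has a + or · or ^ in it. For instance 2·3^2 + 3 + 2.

3^3

i=0: 5 = 2^2 + 1 (b=2); 2→3: 3^3 + 1 = 28; 28−1 = 27
i=1: 27 = 3^3 (b=3); 3→4: 4^4 = 256; 256−1 = 255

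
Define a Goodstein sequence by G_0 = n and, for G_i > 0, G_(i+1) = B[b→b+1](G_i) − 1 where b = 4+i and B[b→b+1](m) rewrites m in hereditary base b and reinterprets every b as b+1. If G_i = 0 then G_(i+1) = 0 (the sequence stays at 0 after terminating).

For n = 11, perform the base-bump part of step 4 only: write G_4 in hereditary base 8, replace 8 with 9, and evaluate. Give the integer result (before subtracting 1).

i=0: 11 = 2·4 + 3 (b=4); 4→5: 2·5 + 3 = 13; 13−1 = 12
i=1: 12 = 2·5 + 2 (b=5); 5→6: 2·6 + 2 = 14; 14−1 = 13
i=2: 13 = 2·6 + 1 (b=6); 6→7: 2·7 + 1 = 15; 15−1 = 14
i=3: 14 = 2·7 (b=7); 7→8: 2·8 = 16; 16−1 = 15
i=4: 15 = 8 + 7 (b=8); 8→9: 9 + 7 = 16; 16−1 = 15

16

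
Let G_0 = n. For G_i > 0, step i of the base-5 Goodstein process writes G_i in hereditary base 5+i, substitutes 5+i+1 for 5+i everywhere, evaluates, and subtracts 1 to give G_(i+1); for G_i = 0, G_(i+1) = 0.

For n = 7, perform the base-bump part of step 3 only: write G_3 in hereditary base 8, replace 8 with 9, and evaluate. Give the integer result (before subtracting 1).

7

G_0=7  [base 5] 5 + 2  →[5↦6]→  6 + 2 = 8  −1 ⇒ G_1=7
G_1=7  [base 6] 6 + 1  →[6↦7]→  7 + 1 = 8  −1 ⇒ G_2=7
G_2=7  [base 7] 7  →[7↦8]→  8 = 8  −1 ⇒ G_3=7
G_3=7  [base 8] 7  →[8↦9]→  7 = 7  −1 ⇒ G_4=6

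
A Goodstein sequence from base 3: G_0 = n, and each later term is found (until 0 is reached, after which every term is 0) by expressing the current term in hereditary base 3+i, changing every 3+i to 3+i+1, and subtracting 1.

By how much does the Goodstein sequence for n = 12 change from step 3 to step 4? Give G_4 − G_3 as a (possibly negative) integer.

base 3: 12 = 3^2 + 3; at 4: 4^2 + 4 = 20; next = 19
base 4: 19 = 4^2 + 3; at 5: 5^2 + 3 = 28; next = 27
base 5: 27 = 5^2 + 2; at 6: 6^2 + 2 = 38; next = 37
base 6: 37 = 6^2 + 1; at 7: 7^2 + 1 = 50; next = 49

12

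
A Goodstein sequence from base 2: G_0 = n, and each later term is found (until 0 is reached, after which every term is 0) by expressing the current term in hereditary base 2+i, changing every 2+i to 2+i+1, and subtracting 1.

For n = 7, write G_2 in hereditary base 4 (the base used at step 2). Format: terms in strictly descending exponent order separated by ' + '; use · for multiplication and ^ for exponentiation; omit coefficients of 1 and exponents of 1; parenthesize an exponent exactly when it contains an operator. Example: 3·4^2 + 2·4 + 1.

4^4 + 3

(0) 7|_2 = 2^2 + 2 + 1 ↦ 3^3 + 3 + 1|_3 = 31 ⇒ 30
(1) 30|_3 = 3^3 + 3 ↦ 4^4 + 4|_4 = 260 ⇒ 259
(2) 259|_4 = 4^4 + 3 ↦ 5^5 + 3|_5 = 3128 ⇒ 3127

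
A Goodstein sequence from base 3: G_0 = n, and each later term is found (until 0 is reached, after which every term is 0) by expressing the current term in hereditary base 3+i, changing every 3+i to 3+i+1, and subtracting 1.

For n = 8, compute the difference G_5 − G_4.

step 0: 8 = 2·3 + 2; sub 4 for 3: 2·4 + 2; = 10; G_1 = 10−1 = 9
step 1: 9 = 2·4 + 1; sub 5 for 4: 2·5 + 1; = 11; G_2 = 11−1 = 10
step 2: 10 = 2·5; sub 6 for 5: 2·6; = 12; G_3 = 12−1 = 11
step 3: 11 = 6 + 5; sub 7 for 6: 7 + 5; = 12; G_4 = 12−1 = 11
step 4: 11 = 7 + 4; sub 8 for 7: 8 + 4; = 12; G_5 = 12−1 = 11

0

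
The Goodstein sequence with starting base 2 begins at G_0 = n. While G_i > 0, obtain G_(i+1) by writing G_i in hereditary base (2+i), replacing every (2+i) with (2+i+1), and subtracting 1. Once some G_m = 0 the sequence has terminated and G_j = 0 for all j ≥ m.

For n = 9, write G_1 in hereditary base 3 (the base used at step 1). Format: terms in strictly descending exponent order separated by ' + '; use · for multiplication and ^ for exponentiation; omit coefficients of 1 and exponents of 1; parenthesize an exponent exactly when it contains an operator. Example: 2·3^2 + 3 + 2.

i=0: 9 = 2^(2 + 1) + 1 (b=2); 2→3: 3^(3 + 1) + 1 = 82; 82−1 = 81
i=1: 81 = 3^(3 + 1) (b=3); 3→4: 4^(4 + 1) = 1024; 1024−1 = 1023

3^(3 + 1)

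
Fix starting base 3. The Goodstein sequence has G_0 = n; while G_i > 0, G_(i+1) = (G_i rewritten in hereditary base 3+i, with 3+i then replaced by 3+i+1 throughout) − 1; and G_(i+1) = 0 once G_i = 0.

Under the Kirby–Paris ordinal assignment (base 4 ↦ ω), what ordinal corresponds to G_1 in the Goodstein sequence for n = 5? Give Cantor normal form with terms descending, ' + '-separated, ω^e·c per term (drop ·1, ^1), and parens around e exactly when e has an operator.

ω + 1

5 —HB3→ 3 + 2 —bump→ 4 + 2 = 6 —(−1)→ 5
5 —HB4→ 4 + 1 —bump→ 5 + 1 = 6 —(−1)→ 5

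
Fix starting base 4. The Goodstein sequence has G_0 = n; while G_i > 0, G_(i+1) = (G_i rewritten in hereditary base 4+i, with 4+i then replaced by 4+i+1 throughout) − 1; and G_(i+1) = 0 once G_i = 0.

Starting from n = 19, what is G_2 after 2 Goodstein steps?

step 0: 19 = 4^2 + 3; sub 5 for 4: 5^2 + 3; = 28; G_1 = 28−1 = 27
step 1: 27 = 5^2 + 2; sub 6 for 5: 6^2 + 2; = 38; G_2 = 38−1 = 37
step 2: 37 = 6^2 + 1; sub 7 for 6: 7^2 + 1; = 50; G_3 = 50−1 = 49

37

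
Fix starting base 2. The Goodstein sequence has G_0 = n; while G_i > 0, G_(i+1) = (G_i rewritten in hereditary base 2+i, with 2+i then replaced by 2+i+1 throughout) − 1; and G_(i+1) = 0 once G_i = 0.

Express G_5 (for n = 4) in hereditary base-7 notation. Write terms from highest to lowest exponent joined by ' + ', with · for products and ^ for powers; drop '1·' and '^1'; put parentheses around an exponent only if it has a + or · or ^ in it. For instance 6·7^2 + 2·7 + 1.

i=0: 4 = 2^2 (b=2); 2→3: 3^3 = 27; 27−1 = 26
i=1: 26 = 2·3^2 + 2·3 + 2 (b=3); 3→4: 2·4^2 + 2·4 + 2 = 42; 42−1 = 41
i=2: 41 = 2·4^2 + 2·4 + 1 (b=4); 4→5: 2·5^2 + 2·5 + 1 = 61; 61−1 = 60
i=3: 60 = 2·5^2 + 2·5 (b=5); 5→6: 2·6^2 + 2·6 = 84; 84−1 = 83
i=4: 83 = 2·6^2 + 6 + 5 (b=6); 6→7: 2·7^2 + 7 + 5 = 110; 110−1 = 109
i=5: 109 = 2·7^2 + 7 + 4 (b=7); 7→8: 2·8^2 + 8 + 4 = 140; 140−1 = 139

2·7^2 + 7 + 4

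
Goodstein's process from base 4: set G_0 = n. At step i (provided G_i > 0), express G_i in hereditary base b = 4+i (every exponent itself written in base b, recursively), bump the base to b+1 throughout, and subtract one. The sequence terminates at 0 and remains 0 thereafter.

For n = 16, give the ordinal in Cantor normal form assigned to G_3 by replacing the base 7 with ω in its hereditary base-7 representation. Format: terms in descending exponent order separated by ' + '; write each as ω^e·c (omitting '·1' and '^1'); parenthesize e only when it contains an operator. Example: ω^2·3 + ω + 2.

i=0: 16 = 4^2 (b=4); 4→5: 5^2 = 25; 25−1 = 24
i=1: 24 = 4·5 + 4 (b=5); 5→6: 4·6 + 4 = 28; 28−1 = 27
i=2: 27 = 4·6 + 3 (b=6); 6→7: 4·7 + 3 = 31; 31−1 = 30
i=3: 30 = 4·7 + 2 (b=7); 7→8: 4·8 + 2 = 34; 34−1 = 33

ω·4 + 2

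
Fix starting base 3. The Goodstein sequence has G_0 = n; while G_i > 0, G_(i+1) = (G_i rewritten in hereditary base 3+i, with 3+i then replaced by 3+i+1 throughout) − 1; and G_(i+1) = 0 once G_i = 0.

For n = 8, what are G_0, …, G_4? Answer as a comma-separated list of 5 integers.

G_0=8  [base 3] 2·3 + 2  →[3↦4]→  2·4 + 2 = 10  −1 ⇒ G_1=9
G_1=9  [base 4] 2·4 + 1  →[4↦5]→  2·5 + 1 = 11  −1 ⇒ G_2=10
G_2=10  [base 5] 2·5  →[5↦6]→  2·6 = 12  −1 ⇒ G_3=11
G_3=11  [base 6] 6 + 5  →[6↦7]→  7 + 5 = 12  −1 ⇒ G_4=11

8, 9, 10, 11, 11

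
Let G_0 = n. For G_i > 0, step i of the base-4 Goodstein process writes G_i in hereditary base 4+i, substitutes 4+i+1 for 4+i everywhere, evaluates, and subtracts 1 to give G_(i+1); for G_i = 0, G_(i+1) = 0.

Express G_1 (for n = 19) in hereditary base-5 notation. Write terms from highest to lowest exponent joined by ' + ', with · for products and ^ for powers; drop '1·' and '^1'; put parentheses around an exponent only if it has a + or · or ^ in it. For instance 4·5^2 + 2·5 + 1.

5^2 + 2

19 —HB4→ 4^2 + 3 —bump→ 5^2 + 3 = 28 —(−1)→ 27
27 —HB5→ 5^2 + 2 —bump→ 6^2 + 2 = 38 —(−1)→ 37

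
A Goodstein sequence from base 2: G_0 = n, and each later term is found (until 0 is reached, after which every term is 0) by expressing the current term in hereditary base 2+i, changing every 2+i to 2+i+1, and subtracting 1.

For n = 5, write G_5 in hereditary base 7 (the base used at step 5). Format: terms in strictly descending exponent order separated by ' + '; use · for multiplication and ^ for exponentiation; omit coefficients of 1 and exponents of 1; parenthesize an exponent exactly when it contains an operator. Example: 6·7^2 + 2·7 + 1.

3·7^3 + 3·7^2 + 3·7

base 2: 5 = 2^2 + 1; at 3: 3^3 + 1 = 28; next = 27
base 3: 27 = 3^3; at 4: 4^4 = 256; next = 255
base 4: 255 = 3·4^3 + 3·4^2 + 3·4 + 3; at 5: 3·5^3 + 3·5^2 + 3·5 + 3 = 468; next = 467
base 5: 467 = 3·5^3 + 3·5^2 + 3·5 + 2; at 6: 3·6^3 + 3·6^2 + 3·6 + 2 = 776; next = 775
base 6: 775 = 3·6^3 + 3·6^2 + 3·6 + 1; at 7: 3·7^3 + 3·7^2 + 3·7 + 1 = 1198; next = 1197
base 7: 1197 = 3·7^3 + 3·7^2 + 3·7; at 8: 3·8^3 + 3·8^2 + 3·8 = 1752; next = 1751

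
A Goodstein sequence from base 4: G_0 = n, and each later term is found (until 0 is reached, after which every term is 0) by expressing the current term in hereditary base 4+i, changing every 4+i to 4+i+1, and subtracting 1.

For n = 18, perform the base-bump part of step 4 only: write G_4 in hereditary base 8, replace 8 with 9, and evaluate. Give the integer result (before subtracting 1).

59

base 4: 18 = 4^2 + 2; at 5: 5^2 + 2 = 27; next = 26
base 5: 26 = 5^2 + 1; at 6: 6^2 + 1 = 37; next = 36
base 6: 36 = 6^2; at 7: 7^2 = 49; next = 48
base 7: 48 = 6·7 + 6; at 8: 6·8 + 6 = 54; next = 53
base 8: 53 = 6·8 + 5; at 9: 6·9 + 5 = 59; next = 58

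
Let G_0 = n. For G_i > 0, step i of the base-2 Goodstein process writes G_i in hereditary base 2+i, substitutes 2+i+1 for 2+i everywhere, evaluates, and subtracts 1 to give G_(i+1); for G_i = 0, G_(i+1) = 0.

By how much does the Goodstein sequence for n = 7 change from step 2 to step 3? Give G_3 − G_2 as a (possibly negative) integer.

G_0 = 7. HB_2(7) = 2^2 + 2 + 1. Bump = 31. G_1 = 30.
G_1 = 30. HB_3(30) = 3^3 + 3. Bump = 260. G_2 = 259.
G_2 = 259. HB_4(259) = 4^4 + 3. Bump = 3128. G_3 = 3127.

2868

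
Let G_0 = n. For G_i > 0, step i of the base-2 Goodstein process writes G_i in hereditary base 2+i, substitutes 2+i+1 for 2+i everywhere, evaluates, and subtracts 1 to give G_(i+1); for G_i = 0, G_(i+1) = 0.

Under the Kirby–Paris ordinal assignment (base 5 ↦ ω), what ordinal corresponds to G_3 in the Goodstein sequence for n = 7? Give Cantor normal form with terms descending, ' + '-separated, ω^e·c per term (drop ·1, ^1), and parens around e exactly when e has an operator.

(0) 7|_2 = 2^2 + 2 + 1 ↦ 3^3 + 3 + 1|_3 = 31 ⇒ 30
(1) 30|_3 = 3^3 + 3 ↦ 4^4 + 4|_4 = 260 ⇒ 259
(2) 259|_4 = 4^4 + 3 ↦ 5^5 + 3|_5 = 3128 ⇒ 3127
(3) 3127|_5 = 5^5 + 2 ↦ 6^6 + 2|_6 = 46658 ⇒ 46657

ω^ω + 2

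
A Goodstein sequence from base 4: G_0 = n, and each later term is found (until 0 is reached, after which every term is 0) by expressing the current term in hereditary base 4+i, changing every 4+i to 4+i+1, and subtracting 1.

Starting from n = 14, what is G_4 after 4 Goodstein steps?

21

base 4: 14 = 3·4 + 2; at 5: 3·5 + 2 = 17; next = 16
base 5: 16 = 3·5 + 1; at 6: 3·6 + 1 = 19; next = 18
base 6: 18 = 3·6; at 7: 3·7 = 21; next = 20
base 7: 20 = 2·7 + 6; at 8: 2·8 + 6 = 22; next = 21
base 8: 21 = 2·8 + 5; at 9: 2·9 + 5 = 23; next = 22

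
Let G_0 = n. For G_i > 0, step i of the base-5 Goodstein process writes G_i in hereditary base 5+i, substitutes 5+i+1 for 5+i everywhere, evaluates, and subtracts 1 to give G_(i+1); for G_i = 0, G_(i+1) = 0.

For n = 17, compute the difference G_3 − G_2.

2

step 0: 17 = 3·5 + 2; sub 6 for 5: 3·6 + 2; = 20; G_1 = 20−1 = 19
step 1: 19 = 3·6 + 1; sub 7 for 6: 3·7 + 1; = 22; G_2 = 22−1 = 21
step 2: 21 = 3·7; sub 8 for 7: 3·8; = 24; G_3 = 24−1 = 23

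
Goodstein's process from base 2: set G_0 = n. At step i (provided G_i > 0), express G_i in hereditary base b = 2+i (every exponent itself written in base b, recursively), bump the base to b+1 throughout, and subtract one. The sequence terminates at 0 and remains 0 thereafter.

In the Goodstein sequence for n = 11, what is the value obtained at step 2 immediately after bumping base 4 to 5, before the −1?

11 —HB2→ 2^(2 + 1) + 2 + 1 —bump→ 3^(3 + 1) + 3 + 1 = 85 —(−1)→ 84
84 —HB3→ 3^(3 + 1) + 3 —bump→ 4^(4 + 1) + 4 = 1028 —(−1)→ 1027
1027 —HB4→ 4^(4 + 1) + 3 —bump→ 5^(5 + 1) + 3 = 15628 —(−1)→ 15627

15628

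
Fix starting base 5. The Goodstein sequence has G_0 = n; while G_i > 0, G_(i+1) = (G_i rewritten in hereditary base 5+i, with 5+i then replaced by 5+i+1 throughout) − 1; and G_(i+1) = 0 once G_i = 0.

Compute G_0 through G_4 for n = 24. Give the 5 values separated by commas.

24, 27, 30, 33, 36

(0) 24|_5 = 4·5 + 4 ↦ 4·6 + 4|_6 = 28 ⇒ 27
(1) 27|_6 = 4·6 + 3 ↦ 4·7 + 3|_7 = 31 ⇒ 30
(2) 30|_7 = 4·7 + 2 ↦ 4·8 + 2|_8 = 34 ⇒ 33
(3) 33|_8 = 4·8 + 1 ↦ 4·9 + 1|_9 = 37 ⇒ 36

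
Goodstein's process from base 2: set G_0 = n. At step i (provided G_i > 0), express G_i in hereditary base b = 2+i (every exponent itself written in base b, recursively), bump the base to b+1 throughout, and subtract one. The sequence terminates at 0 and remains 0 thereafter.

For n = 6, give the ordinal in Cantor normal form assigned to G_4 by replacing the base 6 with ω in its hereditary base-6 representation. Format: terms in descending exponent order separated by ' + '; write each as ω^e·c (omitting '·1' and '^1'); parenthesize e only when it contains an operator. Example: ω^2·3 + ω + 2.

ω^5·5 + ω^4·5 + ω^3·5 + ω^2·5 + ω·5 + 5

(0) 6|_2 = 2^2 + 2 ↦ 3^3 + 3|_3 = 30 ⇒ 29
(1) 29|_3 = 3^3 + 2 ↦ 4^4 + 2|_4 = 258 ⇒ 257
(2) 257|_4 = 4^4 + 1 ↦ 5^5 + 1|_5 = 3126 ⇒ 3125
(3) 3125|_5 = 5^5 ↦ 6^6|_6 = 46656 ⇒ 46655
(4) 46655|_6 = 5·6^5 + 5·6^4 + 5·6^3 + 5·6^2 + 5·6 + 5 ↦ 5·7^5 + 5·7^4 + 5·7^3 + 5·7^2 + 5·7 + 5|_7 = 98040 ⇒ 98039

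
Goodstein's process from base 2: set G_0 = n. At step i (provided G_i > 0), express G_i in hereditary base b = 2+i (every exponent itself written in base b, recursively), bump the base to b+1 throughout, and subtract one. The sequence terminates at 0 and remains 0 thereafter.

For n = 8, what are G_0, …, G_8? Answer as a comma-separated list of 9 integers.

8, 80, 553, 6310, 93395, 1647195, 33554571, 774841151, 20000000211

step 0: 8 = 2^(2 + 1); sub 3 for 2: 3^(3 + 1); = 81; G_1 = 81−1 = 80
step 1: 80 = 2·3^3 + 2·3^2 + 2·3 + 2; sub 4 for 3: 2·4^4 + 2·4^2 + 2·4 + 2; = 554; G_2 = 554−1 = 553
step 2: 553 = 2·4^4 + 2·4^2 + 2·4 + 1; sub 5 for 4: 2·5^5 + 2·5^2 + 2·5 + 1; = 6311; G_3 = 6311−1 = 6310
step 3: 6310 = 2·5^5 + 2·5^2 + 2·5; sub 6 for 5: 2·6^6 + 2·6^2 + 2·6; = 93396; G_4 = 93396−1 = 93395
step 4: 93395 = 2·6^6 + 2·6^2 + 6 + 5; sub 7 for 6: 2·7^7 + 2·7^2 + 7 + 5; = 1647196; G_5 = 1647196−1 = 1647195
step 5: 1647195 = 2·7^7 + 2·7^2 + 7 + 4; sub 8 for 7: 2·8^8 + 2·8^2 + 8 + 4; = 33554572; G_6 = 33554572−1 = 33554571
step 6: 33554571 = 2·8^8 + 2·8^2 + 8 + 3; sub 9 for 8: 2·9^9 + 2·9^2 + 9 + 3; = 774841152; G_7 = 774841152−1 = 774841151
step 7: 774841151 = 2·9^9 + 2·9^2 + 9 + 2; sub 10 for 9: 2·10^10 + 2·10^2 + 10 + 2; = 20000000212; G_8 = 20000000212−1 = 20000000211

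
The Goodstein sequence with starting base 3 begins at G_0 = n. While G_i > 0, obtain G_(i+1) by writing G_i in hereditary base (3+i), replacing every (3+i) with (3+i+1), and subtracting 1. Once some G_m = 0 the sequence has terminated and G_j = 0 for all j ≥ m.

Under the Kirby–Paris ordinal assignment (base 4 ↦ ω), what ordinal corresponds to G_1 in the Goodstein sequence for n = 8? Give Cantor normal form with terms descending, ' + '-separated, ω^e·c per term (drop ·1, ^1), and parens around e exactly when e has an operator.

(0) 8|_3 = 2·3 + 2 ↦ 2·4 + 2|_4 = 10 ⇒ 9
(1) 9|_4 = 2·4 + 1 ↦ 2·5 + 1|_5 = 11 ⇒ 10

ω·2 + 1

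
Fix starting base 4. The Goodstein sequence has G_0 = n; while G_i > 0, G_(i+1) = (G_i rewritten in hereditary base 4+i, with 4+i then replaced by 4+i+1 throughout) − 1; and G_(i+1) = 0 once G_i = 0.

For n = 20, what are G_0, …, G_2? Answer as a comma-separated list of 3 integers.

G_0=20  [base 4] 4^2 + 4  →[4↦5]→  5^2 + 5 = 30  −1 ⇒ G_1=29
G_1=29  [base 5] 5^2 + 4  →[5↦6]→  6^2 + 4 = 40  −1 ⇒ G_2=39

20, 29, 39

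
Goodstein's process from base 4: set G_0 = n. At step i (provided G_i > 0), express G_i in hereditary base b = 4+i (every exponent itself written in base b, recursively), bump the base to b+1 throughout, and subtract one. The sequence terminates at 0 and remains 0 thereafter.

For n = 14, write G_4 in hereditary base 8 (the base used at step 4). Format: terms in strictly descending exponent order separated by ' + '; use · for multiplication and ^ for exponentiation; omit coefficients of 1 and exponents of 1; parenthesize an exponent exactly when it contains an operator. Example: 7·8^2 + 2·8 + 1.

2·8 + 5

(0) 14|_4 = 3·4 + 2 ↦ 3·5 + 2|_5 = 17 ⇒ 16
(1) 16|_5 = 3·5 + 1 ↦ 3·6 + 1|_6 = 19 ⇒ 18
(2) 18|_6 = 3·6 ↦ 3·7|_7 = 21 ⇒ 20
(3) 20|_7 = 2·7 + 6 ↦ 2·8 + 6|_8 = 22 ⇒ 21
(4) 21|_8 = 2·8 + 5 ↦ 2·9 + 5|_9 = 23 ⇒ 22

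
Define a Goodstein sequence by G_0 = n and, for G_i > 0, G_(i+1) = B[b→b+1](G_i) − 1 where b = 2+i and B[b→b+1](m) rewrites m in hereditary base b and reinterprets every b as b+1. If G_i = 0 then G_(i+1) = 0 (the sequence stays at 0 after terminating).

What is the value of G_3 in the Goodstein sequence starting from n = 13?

13 —HB2→ 2^(2 + 1) + 2^2 + 1 —bump→ 3^(3 + 1) + 3^3 + 1 = 109 —(−1)→ 108
108 —HB3→ 3^(3 + 1) + 3^3 —bump→ 4^(4 + 1) + 4^4 = 1280 —(−1)→ 1279
1279 —HB4→ 4^(4 + 1) + 3·4^3 + 3·4^2 + 3·4 + 3 —bump→ 5^(5 + 1) + 3·5^3 + 3·5^2 + 3·5 + 3 = 16093 —(−1)→ 16092
16092 —HB5→ 5^(5 + 1) + 3·5^3 + 3·5^2 + 3·5 + 2 —bump→ 6^(6 + 1) + 3·6^3 + 3·6^2 + 3·6 + 2 = 280712 —(−1)→ 280711

16092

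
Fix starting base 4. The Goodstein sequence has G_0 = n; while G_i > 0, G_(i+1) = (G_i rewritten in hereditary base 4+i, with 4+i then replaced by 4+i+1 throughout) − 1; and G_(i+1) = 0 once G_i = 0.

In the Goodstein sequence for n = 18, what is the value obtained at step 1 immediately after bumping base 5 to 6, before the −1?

G_0 = 18. HB_4(18) = 4^2 + 2. Bump = 27. G_1 = 26.
G_1 = 26. HB_5(26) = 5^2 + 1. Bump = 37. G_2 = 36.

37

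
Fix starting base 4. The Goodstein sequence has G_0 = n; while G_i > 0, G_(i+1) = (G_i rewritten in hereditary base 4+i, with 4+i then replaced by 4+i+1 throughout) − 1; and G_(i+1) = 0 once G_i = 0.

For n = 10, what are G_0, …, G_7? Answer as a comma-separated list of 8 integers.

G_0 = 10. HB_4(10) = 2·4 + 2. Bump = 12. G_1 = 11.
G_1 = 11. HB_5(11) = 2·5 + 1. Bump = 13. G_2 = 12.
G_2 = 12. HB_6(12) = 2·6. Bump = 14. G_3 = 13.
G_3 = 13. HB_7(13) = 7 + 6. Bump = 14. G_4 = 13.
G_4 = 13. HB_8(13) = 8 + 5. Bump = 14. G_5 = 13.
G_5 = 13. HB_9(13) = 9 + 4. Bump = 14. G_6 = 13.
G_6 = 13. HB_10(13) = 10 + 3. Bump = 14. G_7 = 13.

10, 11, 12, 13, 13, 13, 13, 13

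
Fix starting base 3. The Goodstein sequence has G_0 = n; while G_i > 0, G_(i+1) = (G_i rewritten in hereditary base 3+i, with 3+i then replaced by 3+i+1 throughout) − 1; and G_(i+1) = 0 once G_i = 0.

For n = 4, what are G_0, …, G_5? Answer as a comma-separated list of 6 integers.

4, 4, 4, 3, 2, 1

i=0: 4 = 3 + 1 (b=3); 3→4: 4 + 1 = 5; 5−1 = 4
i=1: 4 = 4 (b=4); 4→5: 5 = 5; 5−1 = 4
i=2: 4 = 4 (b=5); 5→6: 4 = 4; 4−1 = 3
i=3: 3 = 3 (b=6); 6→7: 3 = 3; 3−1 = 2
i=4: 2 = 2 (b=7); 7→8: 2 = 2; 2−1 = 1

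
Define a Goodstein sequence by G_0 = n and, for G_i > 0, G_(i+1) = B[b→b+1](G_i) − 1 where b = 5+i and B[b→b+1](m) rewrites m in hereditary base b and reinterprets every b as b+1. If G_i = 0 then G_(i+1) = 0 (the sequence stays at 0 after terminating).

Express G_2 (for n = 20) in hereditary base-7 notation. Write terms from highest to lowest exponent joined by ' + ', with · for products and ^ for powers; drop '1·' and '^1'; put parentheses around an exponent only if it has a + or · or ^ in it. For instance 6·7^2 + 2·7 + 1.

3·7 + 4

base 5: 20 = 4·5; at 6: 4·6 = 24; next = 23
base 6: 23 = 3·6 + 5; at 7: 3·7 + 5 = 26; next = 25
base 7: 25 = 3·7 + 4; at 8: 3·8 + 4 = 28; next = 27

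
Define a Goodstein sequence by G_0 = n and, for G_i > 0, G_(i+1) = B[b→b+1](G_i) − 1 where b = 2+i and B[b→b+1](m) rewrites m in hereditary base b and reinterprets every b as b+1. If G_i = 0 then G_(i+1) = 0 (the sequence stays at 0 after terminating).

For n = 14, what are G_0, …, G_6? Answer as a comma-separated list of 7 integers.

14, 110, 1281, 18750, 326591, 5862840, 134404971

base 2: 14 = 2^(2 + 1) + 2^2 + 2; at 3: 3^(3 + 1) + 3^3 + 3 = 111; next = 110
base 3: 110 = 3^(3 + 1) + 3^3 + 2; at 4: 4^(4 + 1) + 4^4 + 2 = 1282; next = 1281
base 4: 1281 = 4^(4 + 1) + 4^4 + 1; at 5: 5^(5 + 1) + 5^5 + 1 = 18751; next = 18750
base 5: 18750 = 5^(5 + 1) + 5^5; at 6: 6^(6 + 1) + 6^6 = 326592; next = 326591
base 6: 326591 = 6^(6 + 1) + 5·6^5 + 5·6^4 + 5·6^3 + 5·6^2 + 5·6 + 5; at 7: 7^(7 + 1) + 5·7^5 + 5·7^4 + 5·7^3 + 5·7^2 + 5·7 + 5 = 5862841; next = 5862840
base 7: 5862840 = 7^(7 + 1) + 5·7^5 + 5·7^4 + 5·7^3 + 5·7^2 + 5·7 + 4; at 8: 8^(8 + 1) + 5·8^5 + 5·8^4 + 5·8^3 + 5·8^2 + 5·8 + 4 = 134404972; next = 134404971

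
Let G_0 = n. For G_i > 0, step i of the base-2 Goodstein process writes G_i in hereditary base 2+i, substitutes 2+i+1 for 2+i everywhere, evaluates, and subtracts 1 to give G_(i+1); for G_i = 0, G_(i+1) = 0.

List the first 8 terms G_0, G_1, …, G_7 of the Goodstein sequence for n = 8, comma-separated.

8, 80, 553, 6310, 93395, 1647195, 33554571, 774841151

8 —HB2→ 2^(2 + 1) —bump→ 3^(3 + 1) = 81 —(−1)→ 80
80 —HB3→ 2·3^3 + 2·3^2 + 2·3 + 2 —bump→ 2·4^4 + 2·4^2 + 2·4 + 2 = 554 —(−1)→ 553
553 —HB4→ 2·4^4 + 2·4^2 + 2·4 + 1 —bump→ 2·5^5 + 2·5^2 + 2·5 + 1 = 6311 —(−1)→ 6310
6310 —HB5→ 2·5^5 + 2·5^2 + 2·5 —bump→ 2·6^6 + 2·6^2 + 2·6 = 93396 —(−1)→ 93395
93395 —HB6→ 2·6^6 + 2·6^2 + 6 + 5 —bump→ 2·7^7 + 2·7^2 + 7 + 5 = 1647196 —(−1)→ 1647195
1647195 —HB7→ 2·7^7 + 2·7^2 + 7 + 4 —bump→ 2·8^8 + 2·8^2 + 8 + 4 = 33554572 —(−1)→ 33554571
33554571 —HB8→ 2·8^8 + 2·8^2 + 8 + 3 —bump→ 2·9^9 + 2·9^2 + 9 + 3 = 774841152 —(−1)→ 774841151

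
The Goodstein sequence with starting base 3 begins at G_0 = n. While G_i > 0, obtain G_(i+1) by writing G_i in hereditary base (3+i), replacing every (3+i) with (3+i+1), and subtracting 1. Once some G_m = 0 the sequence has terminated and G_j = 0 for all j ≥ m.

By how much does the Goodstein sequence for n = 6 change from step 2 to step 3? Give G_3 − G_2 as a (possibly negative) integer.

i=0: 6 = 2·3 (b=3); 3→4: 2·4 = 8; 8−1 = 7
i=1: 7 = 4 + 3 (b=4); 4→5: 5 + 3 = 8; 8−1 = 7
i=2: 7 = 5 + 2 (b=5); 5→6: 6 + 2 = 8; 8−1 = 7

0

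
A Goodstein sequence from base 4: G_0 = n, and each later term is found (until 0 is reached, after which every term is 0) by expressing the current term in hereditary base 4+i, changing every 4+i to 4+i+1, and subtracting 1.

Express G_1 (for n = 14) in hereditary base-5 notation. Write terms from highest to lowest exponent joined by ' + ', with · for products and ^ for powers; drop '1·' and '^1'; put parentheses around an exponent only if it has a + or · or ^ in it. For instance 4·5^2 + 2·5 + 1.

i=0: 14 = 3·4 + 2 (b=4); 4→5: 3·5 + 2 = 17; 17−1 = 16
i=1: 16 = 3·5 + 1 (b=5); 5→6: 3·6 + 1 = 19; 19−1 = 18

3·5 + 1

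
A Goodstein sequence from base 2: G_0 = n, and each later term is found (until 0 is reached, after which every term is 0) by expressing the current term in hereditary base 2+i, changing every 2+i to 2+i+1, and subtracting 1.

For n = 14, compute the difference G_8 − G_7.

[0] 14 ≡ 2^(2 + 1) + 2^2 + 2 (base 2). Lift 3: 111. −1: 110.
[1] 110 ≡ 3^(3 + 1) + 3^3 + 2 (base 3). Lift 4: 1282. −1: 1281.
[2] 1281 ≡ 4^(4 + 1) + 4^4 + 1 (base 4). Lift 5: 18751. −1: 18750.
[3] 18750 ≡ 5^(5 + 1) + 5^5 (base 5). Lift 6: 326592. −1: 326591.
[4] 326591 ≡ 6^(6 + 1) + 5·6^5 + 5·6^4 + 5·6^3 + 5·6^2 + 5·6 + 5 (base 6). Lift 7: 5862841. −1: 5862840.
[5] 5862840 ≡ 7^(7 + 1) + 5·7^5 + 5·7^4 + 5·7^3 + 5·7^2 + 5·7 + 4 (base 7). Lift 8: 134404972. −1: 134404971.
[6] 134404971 ≡ 8^(8 + 1) + 5·8^5 + 5·8^4 + 5·8^3 + 5·8^2 + 5·8 + 3 (base 8). Lift 9: 3487116549. −1: 3487116548.
[7] 3487116548 ≡ 9^(9 + 1) + 5·9^5 + 5·9^4 + 5·9^3 + 5·9^2 + 5·9 + 2 (base 9). Lift 10: 100000555552. −1: 100000555551.

96513439003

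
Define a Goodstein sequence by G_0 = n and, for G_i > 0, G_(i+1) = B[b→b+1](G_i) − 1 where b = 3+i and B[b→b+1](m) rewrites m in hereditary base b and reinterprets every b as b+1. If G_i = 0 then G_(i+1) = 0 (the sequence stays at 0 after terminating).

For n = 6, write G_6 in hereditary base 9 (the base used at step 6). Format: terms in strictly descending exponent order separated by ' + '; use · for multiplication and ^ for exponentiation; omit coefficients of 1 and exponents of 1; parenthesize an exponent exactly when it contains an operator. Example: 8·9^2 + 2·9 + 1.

6

i=0: 6 = 2·3 (b=3); 3→4: 2·4 = 8; 8−1 = 7
i=1: 7 = 4 + 3 (b=4); 4→5: 5 + 3 = 8; 8−1 = 7
i=2: 7 = 5 + 2 (b=5); 5→6: 6 + 2 = 8; 8−1 = 7
i=3: 7 = 6 + 1 (b=6); 6→7: 7 + 1 = 8; 8−1 = 7
i=4: 7 = 7 (b=7); 7→8: 8 = 8; 8−1 = 7
i=5: 7 = 7 (b=8); 8→9: 7 = 7; 7−1 = 6
i=6: 6 = 6 (b=9); 9→10: 6 = 6; 6−1 = 5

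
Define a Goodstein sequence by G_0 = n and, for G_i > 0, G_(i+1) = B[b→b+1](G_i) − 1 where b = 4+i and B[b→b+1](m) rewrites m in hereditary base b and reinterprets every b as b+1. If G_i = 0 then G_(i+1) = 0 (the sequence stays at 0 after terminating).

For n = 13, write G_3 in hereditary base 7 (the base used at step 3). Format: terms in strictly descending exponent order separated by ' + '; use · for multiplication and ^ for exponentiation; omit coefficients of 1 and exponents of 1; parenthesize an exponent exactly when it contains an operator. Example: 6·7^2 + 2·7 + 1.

base 4: 13 = 3·4 + 1; at 5: 3·5 + 1 = 16; next = 15
base 5: 15 = 3·5; at 6: 3·6 = 18; next = 17
base 6: 17 = 2·6 + 5; at 7: 2·7 + 5 = 19; next = 18
base 7: 18 = 2·7 + 4; at 8: 2·8 + 4 = 20; next = 19

2·7 + 4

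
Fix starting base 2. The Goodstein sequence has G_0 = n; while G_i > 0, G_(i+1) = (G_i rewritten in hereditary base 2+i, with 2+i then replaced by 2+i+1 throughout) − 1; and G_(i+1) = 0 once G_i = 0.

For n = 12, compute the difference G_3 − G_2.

step 0: 12 = 2^(2 + 1) + 2^2; sub 3 for 2: 3^(3 + 1) + 3^3; = 108; G_1 = 108−1 = 107
step 1: 107 = 3^(3 + 1) + 2·3^2 + 2·3 + 2; sub 4 for 3: 4^(4 + 1) + 2·4^2 + 2·4 + 2; = 1066; G_2 = 1066−1 = 1065
step 2: 1065 = 4^(4 + 1) + 2·4^2 + 2·4 + 1; sub 5 for 4: 5^(5 + 1) + 2·5^2 + 2·5 + 1; = 15686; G_3 = 15686−1 = 15685

14620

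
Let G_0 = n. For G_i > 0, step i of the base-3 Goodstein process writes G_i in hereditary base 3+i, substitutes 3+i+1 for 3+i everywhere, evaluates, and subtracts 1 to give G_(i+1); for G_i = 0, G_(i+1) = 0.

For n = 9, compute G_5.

(0) 9|_3 = 3^2 ↦ 4^2|_4 = 16 ⇒ 15
(1) 15|_4 = 3·4 + 3 ↦ 3·5 + 3|_5 = 18 ⇒ 17
(2) 17|_5 = 3·5 + 2 ↦ 3·6 + 2|_6 = 20 ⇒ 19
(3) 19|_6 = 3·6 + 1 ↦ 3·7 + 1|_7 = 22 ⇒ 21
(4) 21|_7 = 3·7 ↦ 3·8|_8 = 24 ⇒ 23
(5) 23|_8 = 2·8 + 7 ↦ 2·9 + 7|_9 = 25 ⇒ 24

23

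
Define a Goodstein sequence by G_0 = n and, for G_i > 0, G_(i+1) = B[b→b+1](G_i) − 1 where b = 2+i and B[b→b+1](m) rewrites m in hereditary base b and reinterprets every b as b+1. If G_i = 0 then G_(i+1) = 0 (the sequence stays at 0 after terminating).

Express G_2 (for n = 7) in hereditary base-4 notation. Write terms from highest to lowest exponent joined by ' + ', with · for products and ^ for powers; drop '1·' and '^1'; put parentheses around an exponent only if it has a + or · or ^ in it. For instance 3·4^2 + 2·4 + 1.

4^4 + 3

base 2: 7 = 2^2 + 2 + 1; at 3: 3^3 + 3 + 1 = 31; next = 30
base 3: 30 = 3^3 + 3; at 4: 4^4 + 4 = 260; next = 259
base 4: 259 = 4^4 + 3; at 5: 5^5 + 3 = 3128; next = 3127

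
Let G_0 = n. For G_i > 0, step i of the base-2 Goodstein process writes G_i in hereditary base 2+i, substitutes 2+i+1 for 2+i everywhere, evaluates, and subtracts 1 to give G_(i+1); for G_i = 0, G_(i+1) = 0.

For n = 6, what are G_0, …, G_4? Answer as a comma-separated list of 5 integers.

6, 29, 257, 3125, 46655

[0] 6 ≡ 2^2 + 2 (base 2). Lift 3: 30. −1: 29.
[1] 29 ≡ 3^3 + 2 (base 3). Lift 4: 258. −1: 257.
[2] 257 ≡ 4^4 + 1 (base 4). Lift 5: 3126. −1: 3125.
[3] 3125 ≡ 5^5 (base 5). Lift 6: 46656. −1: 46655.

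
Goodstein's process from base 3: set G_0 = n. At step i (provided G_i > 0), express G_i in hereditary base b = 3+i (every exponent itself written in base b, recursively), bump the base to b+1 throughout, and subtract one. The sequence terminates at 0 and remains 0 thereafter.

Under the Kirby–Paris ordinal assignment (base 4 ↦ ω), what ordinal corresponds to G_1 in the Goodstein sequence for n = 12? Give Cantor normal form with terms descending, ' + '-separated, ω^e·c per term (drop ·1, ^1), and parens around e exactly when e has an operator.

[0] 12 ≡ 3^2 + 3 (base 3). Lift 4: 20. −1: 19.
[1] 19 ≡ 4^2 + 3 (base 4). Lift 5: 28. −1: 27.

ω^2 + 3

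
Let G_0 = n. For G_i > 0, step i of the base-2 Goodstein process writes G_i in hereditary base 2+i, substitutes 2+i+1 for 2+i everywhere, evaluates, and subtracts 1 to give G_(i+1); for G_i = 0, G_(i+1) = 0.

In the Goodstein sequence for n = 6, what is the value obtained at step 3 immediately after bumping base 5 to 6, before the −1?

step 0: 6 = 2^2 + 2; sub 3 for 2: 3^3 + 3; = 30; G_1 = 30−1 = 29
step 1: 29 = 3^3 + 2; sub 4 for 3: 4^4 + 2; = 258; G_2 = 258−1 = 257
step 2: 257 = 4^4 + 1; sub 5 for 4: 5^5 + 1; = 3126; G_3 = 3126−1 = 3125

46656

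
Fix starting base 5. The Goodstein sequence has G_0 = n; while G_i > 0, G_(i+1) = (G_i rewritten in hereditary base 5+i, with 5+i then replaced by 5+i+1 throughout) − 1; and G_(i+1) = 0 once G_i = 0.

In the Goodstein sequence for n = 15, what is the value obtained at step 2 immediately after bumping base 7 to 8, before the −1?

base 5: 15 = 3·5; at 6: 3·6 = 18; next = 17
base 6: 17 = 2·6 + 5; at 7: 2·7 + 5 = 19; next = 18

20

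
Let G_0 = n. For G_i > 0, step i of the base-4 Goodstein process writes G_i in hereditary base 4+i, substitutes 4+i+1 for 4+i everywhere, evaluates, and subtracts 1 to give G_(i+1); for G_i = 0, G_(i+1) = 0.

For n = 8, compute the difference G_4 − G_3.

0

G_0 = 8. HB_4(8) = 2·4. Bump = 10. G_1 = 9.
G_1 = 9. HB_5(9) = 5 + 4. Bump = 10. G_2 = 9.
G_2 = 9. HB_6(9) = 6 + 3. Bump = 10. G_3 = 9.
G_3 = 9. HB_7(9) = 7 + 2. Bump = 10. G_4 = 9.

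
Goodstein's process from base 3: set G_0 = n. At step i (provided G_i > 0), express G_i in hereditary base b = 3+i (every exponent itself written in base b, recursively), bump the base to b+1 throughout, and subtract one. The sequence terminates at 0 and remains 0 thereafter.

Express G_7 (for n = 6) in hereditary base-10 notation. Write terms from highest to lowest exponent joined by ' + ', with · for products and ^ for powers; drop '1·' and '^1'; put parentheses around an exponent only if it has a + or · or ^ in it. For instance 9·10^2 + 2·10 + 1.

G_0=6  [base 3] 2·3  →[3↦4]→  2·4 = 8  −1 ⇒ G_1=7
G_1=7  [base 4] 4 + 3  →[4↦5]→  5 + 3 = 8  −1 ⇒ G_2=7
G_2=7  [base 5] 5 + 2  →[5↦6]→  6 + 2 = 8  −1 ⇒ G_3=7
G_3=7  [base 6] 6 + 1  →[6↦7]→  7 + 1 = 8  −1 ⇒ G_4=7
G_4=7  [base 7] 7  →[7↦8]→  8 = 8  −1 ⇒ G_5=7
G_5=7  [base 8] 7  →[8↦9]→  7 = 7  −1 ⇒ G_6=6
G_6=6  [base 9] 6  →[9↦10]→  6 = 6  −1 ⇒ G_7=5
G_7=5  [base 10] 5  →[10↦11]→  5 = 5  −1 ⇒ G_8=4

5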